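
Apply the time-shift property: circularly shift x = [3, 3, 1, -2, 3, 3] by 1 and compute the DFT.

Time shift by 1: X_shifted[k] = ω_6^(1k) · X[k]
Shifted x = [3, 3, 3, 1, -2, 3]

DFT(x[n-1]) = [11, 4.5000-4.3301i, 0.5000+4.3301i, -3, 0.5000-4.3301i, 4.5000+4.3301i]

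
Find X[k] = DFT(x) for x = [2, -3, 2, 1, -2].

X[k] = Σ(n=0 to 4) x[n] · ω_5^(nk)
where ω_5 = e^(-2πi/5)

Computing each X[k]:
X[0] = 0
X[1] = -1.9721+0.3633i
X[2] = 6.9721+1.5388i
X[3] = 6.9721-1.5388i
X[4] = -1.9721-0.3633i

X = [0, -1.9721+0.3633i, 6.9721+1.5388i, 6.9721-1.5388i, -1.9721-0.3633i]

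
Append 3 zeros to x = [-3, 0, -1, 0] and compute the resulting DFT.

Original 4-point DFT: [-4, -2, -4, -2]
Zero-padded 7-point DFT provides frequency interpolation.

DFT_7([x, 0, ...]) = [-4, -2.7775+0.9749i, -2.0990-0.4339i, -3.6235-0.7818i, -3.6235+0.7818i, -2.0990+0.4339i, -2.7775-0.9749i]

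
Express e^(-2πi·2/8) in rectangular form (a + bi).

ω_8^2 = e^(-2πi·2/8)
= cos(-2π·2/8) + i·sin(-2π·2/8)
= cos(-4π/8) + i·sin(-4π/8)

ω_8^2 = cos(-4π/8) + i·sin(-4π/8) = -1i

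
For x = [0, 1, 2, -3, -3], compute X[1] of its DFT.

X[1] = Σ(n=0 to 4) x[n] · ω_5^(1n) where ω_5 = e^(-2πi/5)
= (0)·ω_5^0 + (1)·ω_5^1 + (2)·ω_5^2 + (-3)·ω_5^3 + (-3)·ω_5^4

X[1] = 0.1910-6.7432i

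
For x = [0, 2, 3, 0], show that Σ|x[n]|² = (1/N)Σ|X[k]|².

Time domain:
Σ|x[n]|² = |0|² + |2|² + |3|² + |0|² = 13.0000

Frequency domain:
(1/4)Σ|X[k]|² = (1/4)(|5|² + |-3-2i|² + |1|² + |-3+2i|²) = (1/4)·52.0000 = 13.0000

Both sides agree, confirming Parseval's theorem.

Σ|x[n]|² = (1/N)Σ|X[k]|² = 13.0000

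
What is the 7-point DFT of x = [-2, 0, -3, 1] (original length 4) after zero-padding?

Original 4-point DFT: [-4, 1+1i, -6, 1-1i]
Zero-padded 7-point DFT provides frequency interpolation.

DFT_7([x, 0, ...]) = [-4, -2.2334+2.4909i, 1.3264-0.5198i, -4.0930-3.3204i, -4.0930+3.3204i, 1.3264+0.5198i, -2.2334-2.4909i]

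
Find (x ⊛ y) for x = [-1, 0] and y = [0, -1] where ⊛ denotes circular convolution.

(x ⊛ y)[n] = Σ(m=0 to 1) x[m] · y[(n-m) mod 2]

Computing each output sample:
(x ⊛ y)[0] = 0
(x ⊛ y)[1] = 1

x ⊛ y = [0, 1]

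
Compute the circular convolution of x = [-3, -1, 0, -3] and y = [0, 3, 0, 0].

(x ⊛ y)[n] = Σ(m=0 to 3) x[m] · y[(n-m) mod 4]

Computing each output sample:
(x ⊛ y)[0] = -9
(x ⊛ y)[1] = -9
(x ⊛ y)[2] = -3
(x ⊛ y)[3] = 0

x ⊛ y = [-9, -9, -3, 0]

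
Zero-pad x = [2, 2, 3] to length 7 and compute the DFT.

Original 3-point DFT: [7, -0.5000+0.8660i, -0.5000-0.8660i]
Zero-padded 7-point DFT provides frequency interpolation.

DFT_7([x, 0, ...]) = [7, 2.5794-4.4884i, -1.1479-0.6482i, 2.0685+1.4777i, 2.0685-1.4777i, -1.1479+0.6482i, 2.5794+4.4884i]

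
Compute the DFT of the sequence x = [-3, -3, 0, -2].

X[k] = Σ(n=0 to 3) x[n] · ω_4^(nk)
where ω_4 = e^(-2πi/4)

Computing each X[k]:
X[0] = -8
X[1] = -3+1i
X[2] = 2
X[3] = -3-1i

X = [-8, -3+1i, 2, -3-1i]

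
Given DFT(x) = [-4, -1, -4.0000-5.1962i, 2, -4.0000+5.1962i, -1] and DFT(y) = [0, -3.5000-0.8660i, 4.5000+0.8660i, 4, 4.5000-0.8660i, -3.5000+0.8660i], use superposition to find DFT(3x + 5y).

By linearity: DFT(3x + 5y) = 3·DFT(x) + 5·DFT(y)
= 3·[-4, -1, -4.0000-5.1962i, 2, -4.0000+5.1962i, -1] + 5·[0, -3.5000-0.8660i, 4.5000+0.8660i, 4, 4.5000-0.8660i, -3.5000+0.8660i]

Computing element-wise:
Z[0] = 3·(-4) + 5·(0) = -12
Z[1] = 3·(-1) + 5·(-3.5000-0.8660i) = -20.5000-4.3300i
Z[2] = 3·(-4.0000-5.1962i) + 5·(4.5000+0.8660i) = 10.5000-11.2586i
Z[3] = 3·(2) + 5·(4) = 26
Z[4] = 3·(-4.0000+5.1962i) + 5·(4.5000-0.8660i) = 10.5000+11.2586i
Z[5] = 3·(-1) + 5·(-3.5000+0.8660i) = -20.5000+4.3300i

DFT(3x + 5y) = 3·X + 5·Y = [-12, -20.5000-4.3300i, 10.5000-11.2586i, 26, 10.5000+11.2586i, -20.5000+4.3300i]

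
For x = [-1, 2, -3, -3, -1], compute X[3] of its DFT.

X[3] = Σ(n=0 to 4) x[n] · ω_5^(3n) where ω_5 = e^(-2πi/5)
= (-1)·ω_5^0 + (2)·ω_5^3 + (-3)·ω_5^6 + (-3)·ω_5^9 + (-1)·ω_5^12

X[3] = -3.6631+1.7634i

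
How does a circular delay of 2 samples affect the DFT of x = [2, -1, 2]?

Time shift by 2: X_shifted[k] = ω_3^(2k) · X[k]
Shifted x = [-1, 2, 2]

DFT(x[n-2]) = [3, -3, -3]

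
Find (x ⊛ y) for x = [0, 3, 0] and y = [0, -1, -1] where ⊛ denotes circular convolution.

(x ⊛ y)[n] = Σ(m=0 to 2) x[m] · y[(n-m) mod 3]

Computing each output sample:
(x ⊛ y)[0] = -3
(x ⊛ y)[1] = 0
(x ⊛ y)[2] = -3

x ⊛ y = [-3, 0, -3]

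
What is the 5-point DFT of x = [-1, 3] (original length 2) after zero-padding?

Original 2-point DFT: [2, -4]
Zero-padded 5-point DFT provides frequency interpolation.

DFT_5([x, 0, ...]) = [2, -0.0729-2.8532i, -3.4271-1.7634i, -3.4271+1.7634i, -0.0729+2.8532i]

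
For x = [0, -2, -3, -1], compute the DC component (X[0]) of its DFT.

X[0] = Σ(n=0 to 3) x[n] · ω_4^0 = Σ x[n]
= (0) + (-2) + (-3) + (-1)

X[0] = -6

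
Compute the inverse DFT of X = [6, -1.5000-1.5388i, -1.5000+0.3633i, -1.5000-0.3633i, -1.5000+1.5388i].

x[n] = (1/5) Σ(k=0 to 4) X[k] · e^(2πikn/5)

Computing each x[n]:
x[0] = 0
x[1] = 2
x[2] = 2
x[3] = 1
x[4] = 1

x = [0, 2, 2, 1, 1]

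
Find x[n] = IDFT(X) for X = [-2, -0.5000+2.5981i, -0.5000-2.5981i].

x[n] = (1/3) Σ(k=0 to 2) X[k] · e^(2πikn/3)

Computing each x[n]:
x[0] = -1
x[1] = -2
x[2] = 1

x = [-1, -2, 1]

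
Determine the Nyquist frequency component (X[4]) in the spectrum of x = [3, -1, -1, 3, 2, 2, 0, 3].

X[4] = Σ(n=0 to 7) x[n] · ω_8^(4n) where ω_8 = e^(-2πi/8)
= (3)·ω_8^0 + (-1)·ω_8^4 + (-1)·ω_8^8 + (3)·ω_8^12 + (2)·ω_8^16 + (2)·ω_8^20 + (0)·ω_8^24 + (3)·ω_8^28

X[4] = -3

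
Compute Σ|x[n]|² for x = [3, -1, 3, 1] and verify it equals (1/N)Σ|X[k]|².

Time domain:
Σ|x[n]|² = |3|² + |-1|² + |3|² + |1|² = 20.0000

Frequency domain:
(1/4)Σ|X[k]|² = (1/4)(|6|² + |2i|² + |6|² + |-2i|²) = (1/4)·80.0000 = 20.0000

Both sides agree, confirming Parseval's theorem.

Σ|x[n]|² = (1/N)Σ|X[k]|² = 20.0000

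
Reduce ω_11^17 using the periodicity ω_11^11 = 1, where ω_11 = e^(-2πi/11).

Since ω_11^11 = 1, powers reduce modulo 11.
17 mod 11 = 6
So ω_11^17 = ω_11^6 = e^(-2πi·6/11)

ω_11^17 = ω_11^6 = -0.9595+0.2817i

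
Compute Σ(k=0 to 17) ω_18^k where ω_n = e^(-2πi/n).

Sum of all nth roots of unity equals 0 for n > 1 (geometric series with r ≠ 1).

0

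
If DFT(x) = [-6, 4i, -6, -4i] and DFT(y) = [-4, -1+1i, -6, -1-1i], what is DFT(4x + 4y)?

By linearity: DFT(4x + 4y) = 4·DFT(x) + 4·DFT(y)
= 4·[-6, 4i, -6, -4i] + 4·[-4, -1+1i, -6, -1-1i]

Computing element-wise:
Z[0] = 4·(-6) + 4·(-4) = -40
Z[1] = 4·(4i) + 4·(-1+1i) = -4+20i
Z[2] = 4·(-6) + 4·(-6) = -48
Z[3] = 4·(-4i) + 4·(-1-1i) = -4-20i

DFT(4x + 4y) = 4·X + 4·Y = [-40, -4+20i, -48, -4-20i]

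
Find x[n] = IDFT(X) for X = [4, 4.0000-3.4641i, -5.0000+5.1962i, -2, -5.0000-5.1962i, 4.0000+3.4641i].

x[n] = (1/6) Σ(k=0 to 5) X[k] · e^(2πikn/6)

Computing each x[n]:
x[0] = 0
x[1] = 2
x[2] = 3
x[3] = -2
x[4] = -2
x[5] = 3

x = [0, 2, 3, -2, -2, 3]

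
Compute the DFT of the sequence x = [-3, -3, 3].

X[k] = Σ(n=0 to 2) x[n] · ω_3^(nk)
where ω_3 = e^(-2πi/3)

Computing each X[k]:
X[0] = -3
X[1] = -3.0000+5.1962i
X[2] = -3.0000-5.1962i

X = [-3, -3.0000+5.1962i, -3.0000-5.1962i]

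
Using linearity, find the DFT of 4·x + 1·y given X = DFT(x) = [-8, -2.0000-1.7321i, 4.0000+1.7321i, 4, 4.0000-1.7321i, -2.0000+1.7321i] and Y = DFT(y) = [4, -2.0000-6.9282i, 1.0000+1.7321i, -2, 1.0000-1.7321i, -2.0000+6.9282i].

By linearity: DFT(4x + 1y) = 4·DFT(x) + 1·DFT(y)
= 4·[-8, -2.0000-1.7321i, 4.0000+1.7321i, 4, 4.0000-1.7321i, -2.0000+1.7321i] + 1·[4, -2.0000-6.9282i, 1.0000+1.7321i, -2, 1.0000-1.7321i, -2.0000+6.9282i]

Computing element-wise:
Z[0] = 4·(-8) + 1·(4) = -28
Z[1] = 4·(-2.0000-1.7321i) + 1·(-2.0000-6.9282i) = -10.0000-13.8566i
Z[2] = 4·(4.0000+1.7321i) + 1·(1.0000+1.7321i) = 17.0000+8.6605i
Z[3] = 4·(4) + 1·(-2) = 14
Z[4] = 4·(4.0000-1.7321i) + 1·(1.0000-1.7321i) = 17.0000-8.6605i
Z[5] = 4·(-2.0000+1.7321i) + 1·(-2.0000+6.9282i) = -10.0000+13.8566i

DFT(4x + 1y) = 4·X + 1·Y = [-28, -10.0000-13.8566i, 17.0000+8.6605i, 14, 17.0000-8.6605i, -10.0000+13.8566i]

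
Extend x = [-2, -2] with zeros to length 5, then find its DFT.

Original 2-point DFT: [-4, 0]
Zero-padded 5-point DFT provides frequency interpolation.

DFT_5([x, 0, ...]) = [-4, -2.6180+1.9021i, -0.3820+1.1756i, -0.3820-1.1756i, -2.6180-1.9021i]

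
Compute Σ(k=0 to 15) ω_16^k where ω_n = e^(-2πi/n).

Sum of all nth roots of unity equals 0 for n > 1 (geometric series with r ≠ 1).

0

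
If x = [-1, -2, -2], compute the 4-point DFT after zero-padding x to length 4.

Original 3-point DFT: [-5, 1, 1]
Zero-padded 4-point DFT provides frequency interpolation.

DFT_4([x, 0, ...]) = [-5, 1+2i, -1, 1-2i]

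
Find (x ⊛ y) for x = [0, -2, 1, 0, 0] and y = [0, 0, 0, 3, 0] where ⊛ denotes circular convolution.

(x ⊛ y)[n] = Σ(m=0 to 4) x[m] · y[(n-m) mod 5]

Computing each output sample:
(x ⊛ y)[0] = 3
(x ⊛ y)[1] = 0
(x ⊛ y)[2] = 0
(x ⊛ y)[3] = 0
(x ⊛ y)[4] = -6

x ⊛ y = [3, 0, 0, 0, -6]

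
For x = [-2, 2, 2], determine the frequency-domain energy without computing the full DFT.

Parseval: Σ|x[n]|² = (1/N)Σ|X[k]|², so Σ|X[k]|² = N·Σ|x[n]|² = 3·12.0000

Σ|X[k]|² = N·Σ|x[n]|² = 3·12.0000 = 36.0000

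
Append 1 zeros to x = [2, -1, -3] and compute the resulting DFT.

Original 3-point DFT: [-2, 4.0000-1.7321i, 4.0000+1.7321i]
Zero-padded 4-point DFT provides frequency interpolation.

DFT_4([x, 0, ...]) = [-2, 5+1i, 0, 5-1i]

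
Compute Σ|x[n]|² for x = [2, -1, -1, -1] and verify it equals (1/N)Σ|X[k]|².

Time domain:
Σ|x[n]|² = |2|² + |-1|² + |-1|² + |-1|² = 7.0000

Frequency domain:
(1/4)Σ|X[k]|² = (1/4)(|-1|² + |3|² + |3|² + |3|²) = (1/4)·28.0000 = 7.0000

Both sides agree, confirming Parseval's theorem.

Σ|x[n]|² = (1/N)Σ|X[k]|² = 7.0000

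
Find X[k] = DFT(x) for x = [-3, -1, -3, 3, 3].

X[k] = Σ(n=0 to 4) x[n] · ω_5^(nk)
where ω_5 = e^(-2πi/5)

Computing each X[k]:
X[0] = -1
X[1] = -2.3820+7.3309i
X[2] = -4.6180-3.3552i
X[3] = -4.6180+3.3552i
X[4] = -2.3820-7.3309i

X = [-1, -2.3820+7.3309i, -4.6180-3.3552i, -4.6180+3.3552i, -2.3820-7.3309i]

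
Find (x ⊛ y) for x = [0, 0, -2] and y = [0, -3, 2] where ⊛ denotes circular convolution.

(x ⊛ y)[n] = Σ(m=0 to 2) x[m] · y[(n-m) mod 3]

Computing each output sample:
(x ⊛ y)[0] = 6
(x ⊛ y)[1] = -4
(x ⊛ y)[2] = 0

x ⊛ y = [6, -4, 0]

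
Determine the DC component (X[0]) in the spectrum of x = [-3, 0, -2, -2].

X[0] = Σ(n=0 to 3) x[n] · ω_4^0 = Σ x[n]
= (-3) + (0) + (-2) + (-2)

X[0] = -7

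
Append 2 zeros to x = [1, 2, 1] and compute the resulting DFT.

Original 3-point DFT: [4, -0.5000-0.8660i, -0.5000+0.8660i]
Zero-padded 5-point DFT provides frequency interpolation.

DFT_5([x, 0, ...]) = [4, 0.8090-2.4899i, -0.3090-0.2245i, -0.3090+0.2245i, 0.8090+2.4899i]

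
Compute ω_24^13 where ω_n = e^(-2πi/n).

ω_24^13 = e^(-2πi·13/24)
= cos(-2π·13/24) + i·sin(-2π·13/24)
= cos(-26π/24) + i·sin(-26π/24)

ω_24^13 = cos(-26π/24) + i·sin(-26π/24) = -0.9659+0.2588i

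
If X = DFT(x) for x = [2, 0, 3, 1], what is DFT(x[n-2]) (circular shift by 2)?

Time shift by 2: X_shifted[k] = ω_4^(2k) · X[k]
Shifted x = [3, 1, 2, 0]

DFT(x[n-2]) = [6, 1-1i, 4, 1+1i]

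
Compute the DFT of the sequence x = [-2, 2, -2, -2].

X[k] = Σ(n=0 to 3) x[n] · ω_4^(nk)
where ω_4 = e^(-2πi/4)

Computing each X[k]:
X[0] = -4
X[1] = -4i
X[2] = -4
X[3] = 4i

X = [-4, -4i, -4, 4i]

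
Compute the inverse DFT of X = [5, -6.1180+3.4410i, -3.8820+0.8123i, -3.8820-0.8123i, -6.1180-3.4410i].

x[n] = (1/5) Σ(k=0 to 4) X[k] · e^(2πikn/5)

Computing each x[n]:
x[0] = -3
x[1] = 0
x[2] = 2
x[3] = 3
x[4] = 3

x = [-3, 0, 2, 3, 3]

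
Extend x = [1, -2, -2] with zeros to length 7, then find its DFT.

Original 3-point DFT: [-3, 3, 3]
Zero-padded 7-point DFT provides frequency interpolation.

DFT_7([x, 0, ...]) = [-3, 0.1981+3.5135i, 3.2470+1.0821i, 1.5550-0.6959i, 1.5550+0.6959i, 3.2470-1.0821i, 0.1981-3.5135i]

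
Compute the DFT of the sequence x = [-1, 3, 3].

X[k] = Σ(n=0 to 2) x[n] · ω_3^(nk)
where ω_3 = e^(-2πi/3)

Computing each X[k]:
X[0] = 5
X[1] = -4
X[2] = -4

X = [5, -4, -4]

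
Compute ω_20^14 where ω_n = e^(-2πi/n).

ω_20^14 = e^(-2πi·14/20)
= cos(-2π·14/20) + i·sin(-2π·14/20)
= cos(-28π/20) + i·sin(-28π/20)

ω_20^14 = cos(-28π/20) + i·sin(-28π/20) = -0.3090+0.9511i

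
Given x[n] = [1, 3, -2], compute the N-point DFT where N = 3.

X[k] = Σ(n=0 to 2) x[n] · ω_3^(nk)
where ω_3 = e^(-2πi/3)

Computing each X[k]:
X[0] = 2
X[1] = 0.5000-4.3301i
X[2] = 0.5000+4.3301i

X = [2, 0.5000-4.3301i, 0.5000+4.3301i]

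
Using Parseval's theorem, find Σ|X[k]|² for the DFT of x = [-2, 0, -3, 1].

Parseval: Σ|x[n]|² = (1/N)Σ|X[k]|², so Σ|X[k]|² = N·Σ|x[n]|² = 4·14.0000

Σ|X[k]|² = N·Σ|x[n]|² = 4·14.0000 = 56.0000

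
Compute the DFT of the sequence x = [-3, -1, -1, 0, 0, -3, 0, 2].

X[k] = Σ(n=0 to 7) x[n] · ω_8^(nk)
where ω_8 = e^(-2πi/8)

Computing each X[k]:
X[0] = -6
X[1] = -0.1716+1.0000i
X[2] = -2+6i
X[3] = -5.8284-1.0000i
X[4] = -2
X[5] = -5.8284+1.0000i
X[6] = -2-6i
X[7] = -0.1716-1.0000i

X = [-6, -0.1716+1.0000i, -2+6i, -5.8284-1.0000i, -2, -5.8284+1.0000i, -2-6i, -0.1716-1.0000i]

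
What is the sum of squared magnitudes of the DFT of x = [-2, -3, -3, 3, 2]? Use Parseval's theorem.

Parseval: Σ|x[n]|² = (1/N)Σ|X[k]|², so Σ|X[k]|² = N·Σ|x[n]|² = 5·35.0000

Σ|X[k]|² = N·Σ|x[n]|² = 5·35.0000 = 175.0000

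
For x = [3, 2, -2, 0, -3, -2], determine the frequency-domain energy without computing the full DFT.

Parseval: Σ|x[n]|² = (1/N)Σ|X[k]|², so Σ|X[k]|² = N·Σ|x[n]|² = 6·30.0000

Σ|X[k]|² = N·Σ|x[n]|² = 6·30.0000 = 180.0000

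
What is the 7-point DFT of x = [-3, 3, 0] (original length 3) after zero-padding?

Original 3-point DFT: [0, -4.5000-2.5981i, -4.5000+2.5981i]
Zero-padded 7-point DFT provides frequency interpolation.

DFT_7([x, 0, ...]) = [0, -1.1295-2.3455i, -3.6676-2.9248i, -5.7029-1.3017i, -5.7029+1.3017i, -3.6676+2.9248i, -1.1295+2.3455i]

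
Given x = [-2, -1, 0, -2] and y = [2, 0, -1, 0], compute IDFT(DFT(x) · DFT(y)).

(x ⊛ y)[n] = Σ(m=0 to 3) x[m] · y[(n-m) mod 4]

Computing each output sample:
(x ⊛ y)[0] = -4
(x ⊛ y)[1] = 0
(x ⊛ y)[2] = 2
(x ⊛ y)[3] = -3

x ⊛ y = [-4, 0, 2, -3]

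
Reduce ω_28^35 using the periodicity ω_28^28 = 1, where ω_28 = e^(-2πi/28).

Since ω_28^28 = 1, powers reduce modulo 28.
35 mod 28 = 7
So ω_28^35 = ω_28^7 = e^(-2πi·7/28)

ω_28^35 = ω_28^7 = -1i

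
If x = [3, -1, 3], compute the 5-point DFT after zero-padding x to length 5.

Original 3-point DFT: [5, 2.0000+3.4641i, 2.0000-3.4641i]
Zero-padded 5-point DFT provides frequency interpolation.

DFT_5([x, 0, ...]) = [5, 0.2639-0.8123i, 4.7361+3.4410i, 4.7361-3.4410i, 0.2639+0.8123i]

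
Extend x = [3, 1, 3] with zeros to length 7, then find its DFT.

Original 3-point DFT: [7, 1.0000+1.7321i, 1.0000-1.7321i]
Zero-padded 7-point DFT provides frequency interpolation.

DFT_7([x, 0, ...]) = [7, 2.9559-3.7066i, 0.0746+0.3267i, 3.9695+1.9116i, 3.9695-1.9116i, 0.0746-0.3267i, 2.9559+3.7066i]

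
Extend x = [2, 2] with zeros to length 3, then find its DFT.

Original 2-point DFT: [4, 0]
Zero-padded 3-point DFT provides frequency interpolation.

DFT_3([x, 0, ...]) = [4, 1.0000-1.7321i, 1.0000+1.7321i]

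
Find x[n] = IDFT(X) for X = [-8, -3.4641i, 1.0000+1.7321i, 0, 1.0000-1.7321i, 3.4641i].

x[n] = (1/6) Σ(k=0 to 5) X[k] · e^(2πikn/6)

Computing each x[n]:
x[0] = -1
x[1] = -1
x[2] = 0
x[3] = -1
x[4] = -3
x[5] = -2

x = [-1, -1, 0, -1, -3, -2]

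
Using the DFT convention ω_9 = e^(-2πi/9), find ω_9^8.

ω_9^8 = e^(-2πi·8/9)
= cos(-2π·8/9) + i·sin(-2π·8/9)
= cos(-16π/9) + i·sin(-16π/9)

ω_9^8 = cos(-16π/9) + i·sin(-16π/9) = 0.7660+0.6428i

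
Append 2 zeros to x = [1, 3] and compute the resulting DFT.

Original 2-point DFT: [4, -2]
Zero-padded 4-point DFT provides frequency interpolation.

DFT_4([x, 0, ...]) = [4, 1-3i, -2, 1+3i]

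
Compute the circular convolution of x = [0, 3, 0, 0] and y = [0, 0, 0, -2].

(x ⊛ y)[n] = Σ(m=0 to 3) x[m] · y[(n-m) mod 4]

Computing each output sample:
(x ⊛ y)[0] = -6
(x ⊛ y)[1] = 0
(x ⊛ y)[2] = 0
(x ⊛ y)[3] = 0

x ⊛ y = [-6, 0, 0, 0]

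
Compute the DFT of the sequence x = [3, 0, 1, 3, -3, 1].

X[k] = Σ(n=0 to 5) x[n] · ω_6^(nk)
where ω_6 = e^(-2πi/6)

Computing each X[k]:
X[0] = 5
X[1] = 1.5000-2.5981i
X[2] = 6.5000+4.3301i
X[3] = -3
X[4] = 6.5000-4.3301i
X[5] = 1.5000+2.5981i

X = [5, 1.5000-2.5981i, 6.5000+4.3301i, -3, 6.5000-4.3301i, 1.5000+2.5981i]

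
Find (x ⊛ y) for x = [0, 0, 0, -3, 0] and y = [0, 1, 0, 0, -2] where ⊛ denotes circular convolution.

(x ⊛ y)[n] = Σ(m=0 to 4) x[m] · y[(n-m) mod 5]

Computing each output sample:
(x ⊛ y)[0] = 0
(x ⊛ y)[1] = 0
(x ⊛ y)[2] = 6
(x ⊛ y)[3] = 0
(x ⊛ y)[4] = -3

x ⊛ y = [0, 0, 6, 0, -3]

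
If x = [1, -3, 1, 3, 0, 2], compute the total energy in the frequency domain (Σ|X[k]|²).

Parseval: Σ|x[n]|² = (1/N)Σ|X[k]|², so Σ|X[k]|² = N·Σ|x[n]|² = 6·24.0000

Σ|X[k]|² = N·Σ|x[n]|² = 6·24.0000 = 144.0000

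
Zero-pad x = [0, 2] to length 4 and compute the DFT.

Original 2-point DFT: [2, -2]
Zero-padded 4-point DFT provides frequency interpolation.

DFT_4([x, 0, ...]) = [2, -2i, -2, 2i]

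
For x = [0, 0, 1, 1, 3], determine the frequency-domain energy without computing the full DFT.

Parseval: Σ|x[n]|² = (1/N)Σ|X[k]|², so Σ|X[k]|² = N·Σ|x[n]|² = 5·11.0000

Σ|X[k]|² = N·Σ|x[n]|² = 5·11.0000 = 55.0000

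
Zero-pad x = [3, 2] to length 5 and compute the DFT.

Original 2-point DFT: [5, 1]
Zero-padded 5-point DFT provides frequency interpolation.

DFT_5([x, 0, ...]) = [5, 3.6180-1.9021i, 1.3820-1.1756i, 1.3820+1.1756i, 3.6180+1.9021i]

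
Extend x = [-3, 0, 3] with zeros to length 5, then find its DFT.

Original 3-point DFT: [0, -4.5000+2.5981i, -4.5000-2.5981i]
Zero-padded 5-point DFT provides frequency interpolation.

DFT_5([x, 0, ...]) = [0, -5.4271-1.7634i, -2.0729+2.8532i, -2.0729-2.8532i, -5.4271+1.7634i]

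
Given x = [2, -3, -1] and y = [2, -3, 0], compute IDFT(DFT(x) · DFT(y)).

(x ⊛ y)[n] = Σ(m=0 to 2) x[m] · y[(n-m) mod 3]

Computing each output sample:
(x ⊛ y)[0] = 7
(x ⊛ y)[1] = -12
(x ⊛ y)[2] = 7

x ⊛ y = [7, -12, 7]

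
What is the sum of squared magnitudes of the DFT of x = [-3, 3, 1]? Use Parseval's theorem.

Parseval: Σ|x[n]|² = (1/N)Σ|X[k]|², so Σ|X[k]|² = N·Σ|x[n]|² = 3·19.0000

Σ|X[k]|² = N·Σ|x[n]|² = 3·19.0000 = 57.0000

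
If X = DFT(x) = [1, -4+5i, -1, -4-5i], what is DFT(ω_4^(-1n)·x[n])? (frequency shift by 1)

Modulation property: DFT(ω_4^(-1n)·x[n]) = X[(k-1) mod 4], so circularly shift X by 1 positions.

X[k-1] = [-4-5i, 1, -4+5i, -1]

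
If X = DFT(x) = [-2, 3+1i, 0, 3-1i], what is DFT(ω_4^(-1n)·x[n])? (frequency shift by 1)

Modulation property: DFT(ω_4^(-1n)·x[n]) = X[(k-1) mod 4], so circularly shift X by 1 positions.

X[k-1] = [3-1i, -2, 3+1i, 0]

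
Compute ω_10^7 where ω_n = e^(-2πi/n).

ω_10^7 = e^(-2πi·7/10)
= cos(-2π·7/10) + i·sin(-2π·7/10)
= cos(-14π/10) + i·sin(-14π/10)

ω_10^7 = cos(-14π/10) + i·sin(-14π/10) = -0.3090+0.9511i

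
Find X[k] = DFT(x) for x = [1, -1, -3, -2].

X[k] = Σ(n=0 to 3) x[n] · ω_4^(nk)
where ω_4 = e^(-2πi/4)

Computing each X[k]:
X[0] = -5
X[1] = 4-1i
X[2] = 1
X[3] = 4+1i

X = [-5, 4-1i, 1, 4+1i]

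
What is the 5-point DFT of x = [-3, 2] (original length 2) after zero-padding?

Original 2-point DFT: [-1, -5]
Zero-padded 5-point DFT provides frequency interpolation.

DFT_5([x, 0, ...]) = [-1, -2.3820-1.9021i, -4.6180-1.1756i, -4.6180+1.1756i, -2.3820+1.9021i]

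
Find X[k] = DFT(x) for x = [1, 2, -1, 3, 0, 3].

X[k] = Σ(n=0 to 5) x[n] · ω_6^(nk)
where ω_6 = e^(-2πi/6)

Computing each X[k]:
X[0] = 8
X[1] = 1.0000+1.7321i
X[2] = 2
X[3] = -8
X[4] = 2
X[5] = 1.0000-1.7321i

X = [8, 1.0000+1.7321i, 2, -8, 2, 1.0000-1.7321i]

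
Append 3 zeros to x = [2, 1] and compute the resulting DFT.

Original 2-point DFT: [3, 1]
Zero-padded 5-point DFT provides frequency interpolation.

DFT_5([x, 0, ...]) = [3, 2.3090-0.9511i, 1.1910-0.5878i, 1.1910+0.5878i, 2.3090+0.9511i]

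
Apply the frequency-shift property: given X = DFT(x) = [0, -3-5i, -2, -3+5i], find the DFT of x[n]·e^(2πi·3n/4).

Modulation property: DFT(ω_4^(-3n)·x[n]) = X[(k-3) mod 4], so circularly shift X by 3 positions.

X[k-3] = [-3-5i, -2, -3+5i, 0]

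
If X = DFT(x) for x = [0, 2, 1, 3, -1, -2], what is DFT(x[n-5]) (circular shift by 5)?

Time shift by 5: X_shifted[k] = ω_6^(5k) · X[k]
Shifted x = [2, 1, 3, -1, -2, 0]

DFT(x[n-5]) = [3, 3.0000-5.1962i, 3.4641i, 3, -3.4641i, 3.0000+5.1962i]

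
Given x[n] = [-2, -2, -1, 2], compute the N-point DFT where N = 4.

X[k] = Σ(n=0 to 3) x[n] · ω_4^(nk)
where ω_4 = e^(-2πi/4)

Computing each X[k]:
X[0] = -3
X[1] = -1+4i
X[2] = -3
X[3] = -1-4i

X = [-3, -1+4i, -3, -1-4i]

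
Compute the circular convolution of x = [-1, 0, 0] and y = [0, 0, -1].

(x ⊛ y)[n] = Σ(m=0 to 2) x[m] · y[(n-m) mod 3]

Computing each output sample:
(x ⊛ y)[0] = 0
(x ⊛ y)[1] = 0
(x ⊛ y)[2] = 1

x ⊛ y = [0, 0, 1]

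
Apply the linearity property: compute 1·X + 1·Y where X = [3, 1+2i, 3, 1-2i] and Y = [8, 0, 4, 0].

By linearity: DFT(1x + 1y) = 1·DFT(x) + 1·DFT(y)
= 1·[3, 1+2i, 3, 1-2i] + 1·[8, 0, 4, 0]

Computing element-wise:
Z[0] = 1·(3) + 1·(8) = 11
Z[1] = 1·(1+2i) + 1·(0) = 1+2i
Z[2] = 1·(3) + 1·(4) = 7
Z[3] = 1·(1-2i) + 1·(0) = 1-2i

DFT(1x + 1y) = 1·X + 1·Y = [11, 1+2i, 7, 1-2i]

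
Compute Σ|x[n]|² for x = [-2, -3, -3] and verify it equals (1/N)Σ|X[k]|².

Time domain:
Σ|x[n]|² = |-2|² + |-3|² + |-3|² = 22.0000

Frequency domain:
(1/3)Σ|X[k]|² = (1/3)(|-8|² + |1|² + |1|²) = (1/3)·66.0000 = 22.0000

Both sides agree, confirming Parseval's theorem.

Σ|x[n]|² = (1/N)Σ|X[k]|² = 22.0000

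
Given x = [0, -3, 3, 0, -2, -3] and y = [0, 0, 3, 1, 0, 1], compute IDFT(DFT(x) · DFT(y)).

(x ⊛ y)[n] = Σ(m=0 to 5) x[m] · y[(n-m) mod 6]

Computing each output sample:
(x ⊛ y)[0] = -9
(x ⊛ y)[1] = -8
(x ⊛ y)[2] = -3
(x ⊛ y)[3] = -11
(x ⊛ y)[4] = 3
(x ⊛ y)[5] = 3

x ⊛ y = [-9, -8, -3, -11, 3, 3]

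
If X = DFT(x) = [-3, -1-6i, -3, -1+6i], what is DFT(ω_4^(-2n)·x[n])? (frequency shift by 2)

Modulation property: DFT(ω_4^(-2n)·x[n]) = X[(k-2) mod 4], so circularly shift X by 2 positions.

X[k-2] = [-3, -1+6i, -3, -1-6i]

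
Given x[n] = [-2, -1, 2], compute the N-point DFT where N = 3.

X[k] = Σ(n=0 to 2) x[n] · ω_3^(nk)
where ω_3 = e^(-2πi/3)

Computing each X[k]:
X[0] = -1
X[1] = -2.5000+2.5981i
X[2] = -2.5000-2.5981i

X = [-1, -2.5000+2.5981i, -2.5000-2.5981i]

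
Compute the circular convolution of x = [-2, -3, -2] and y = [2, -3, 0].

(x ⊛ y)[n] = Σ(m=0 to 2) x[m] · y[(n-m) mod 3]

Computing each output sample:
(x ⊛ y)[0] = 2
(x ⊛ y)[1] = 0
(x ⊛ y)[2] = 5

x ⊛ y = [2, 0, 5]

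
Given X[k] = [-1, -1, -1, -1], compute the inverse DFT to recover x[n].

x[n] = (1/4) Σ(k=0 to 3) X[k] · e^(2πikn/4)

Computing each x[n]:
x[0] = -1
x[1] = 0
x[2] = 0
x[3] = 0

x = [-1, 0, 0, 0]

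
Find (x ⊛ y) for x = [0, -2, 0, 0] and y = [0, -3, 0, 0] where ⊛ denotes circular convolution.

(x ⊛ y)[n] = Σ(m=0 to 3) x[m] · y[(n-m) mod 4]

Computing each output sample:
(x ⊛ y)[0] = 0
(x ⊛ y)[1] = 0
(x ⊛ y)[2] = 6
(x ⊛ y)[3] = 0

x ⊛ y = [0, 0, 6, 0]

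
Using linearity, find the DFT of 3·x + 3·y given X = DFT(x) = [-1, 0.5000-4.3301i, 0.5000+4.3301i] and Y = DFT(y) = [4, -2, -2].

By linearity: DFT(3x + 3y) = 3·DFT(x) + 3·DFT(y)
= 3·[-1, 0.5000-4.3301i, 0.5000+4.3301i] + 3·[4, -2, -2]

Computing element-wise:
Z[0] = 3·(-1) + 3·(4) = 9
Z[1] = 3·(0.5000-4.3301i) + 3·(-2) = -4.5000-12.9903i
Z[2] = 3·(0.5000+4.3301i) + 3·(-2) = -4.5000+12.9903i

DFT(3x + 3y) = 3·X + 3·Y = [9, -4.5000-12.9903i, -4.5000+12.9903i]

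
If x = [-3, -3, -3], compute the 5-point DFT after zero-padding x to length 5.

Original 3-point DFT: [-9, 0, 0]
Zero-padded 5-point DFT provides frequency interpolation.

DFT_5([x, 0, ...]) = [-9, -1.5000+4.6165i, -1.5000-1.0898i, -1.5000+1.0898i, -1.5000-4.6165i]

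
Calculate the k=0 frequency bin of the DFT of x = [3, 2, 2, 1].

X[0] = Σ(n=0 to 3) x[n] · ω_4^0 = Σ x[n]
= (3) + (2) + (2) + (1)

X[0] = 8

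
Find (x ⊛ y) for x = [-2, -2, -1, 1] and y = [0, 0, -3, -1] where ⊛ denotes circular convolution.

(x ⊛ y)[n] = Σ(m=0 to 3) x[m] · y[(n-m) mod 4]

Computing each output sample:
(x ⊛ y)[0] = 5
(x ⊛ y)[1] = -2
(x ⊛ y)[2] = 5
(x ⊛ y)[3] = 8

x ⊛ y = [5, -2, 5, 8]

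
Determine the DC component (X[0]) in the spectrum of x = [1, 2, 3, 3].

X[0] = Σ(n=0 to 3) x[n] · ω_4^0 = Σ x[n]
= (1) + (2) + (3) + (3)

X[0] = 9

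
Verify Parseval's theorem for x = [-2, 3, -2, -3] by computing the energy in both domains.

Time domain:
Σ|x[n]|² = |-2|² + |3|² + |-2|² + |-3|² = 26.0000

Frequency domain:
(1/4)Σ|X[k]|² = (1/4)(|-4|² + |-6i|² + |-4|² + |6i|²) = (1/4)·104.0000 = 26.0000

Both sides agree, confirming Parseval's theorem.

Σ|x[n]|² = (1/N)Σ|X[k]|² = 26.0000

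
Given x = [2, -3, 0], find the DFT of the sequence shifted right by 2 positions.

Time shift by 2: X_shifted[k] = ω_3^(2k) · X[k]
Shifted x = [-3, 0, 2]

DFT(x[n-2]) = [-1, -4.0000+1.7321i, -4.0000-1.7321i]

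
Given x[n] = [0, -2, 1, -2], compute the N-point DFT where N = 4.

X[k] = Σ(n=0 to 3) x[n] · ω_4^(nk)
where ω_4 = e^(-2πi/4)

Computing each X[k]:
X[0] = -3
X[1] = -1
X[2] = 5
X[3] = -1

X = [-3, -1, 5, -1]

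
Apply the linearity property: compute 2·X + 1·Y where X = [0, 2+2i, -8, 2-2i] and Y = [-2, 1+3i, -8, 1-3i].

By linearity: DFT(2x + 1y) = 2·DFT(x) + 1·DFT(y)
= 2·[0, 2+2i, -8, 2-2i] + 1·[-2, 1+3i, -8, 1-3i]

Computing element-wise:
Z[0] = 2·(0) + 1·(-2) = -2
Z[1] = 2·(2+2i) + 1·(1+3i) = 5+7i
Z[2] = 2·(-8) + 1·(-8) = -24
Z[3] = 2·(2-2i) + 1·(1-3i) = 5-7i

DFT(2x + 1y) = 2·X + 1·Y = [-2, 5+7i, -24, 5-7i]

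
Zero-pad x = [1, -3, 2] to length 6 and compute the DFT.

Original 3-point DFT: [0, 1.5000+4.3301i, 1.5000-4.3301i]
Zero-padded 6-point DFT provides frequency interpolation.

DFT_6([x, 0, ...]) = [0, -1.5000+0.8660i, 1.5000+4.3301i, 6, 1.5000-4.3301i, -1.5000-0.8660i]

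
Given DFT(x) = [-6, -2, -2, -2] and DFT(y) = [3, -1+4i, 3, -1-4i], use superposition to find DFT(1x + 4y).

By linearity: DFT(1x + 4y) = 1·DFT(x) + 4·DFT(y)
= 1·[-6, -2, -2, -2] + 4·[3, -1+4i, 3, -1-4i]

Computing element-wise:
Z[0] = 1·(-6) + 4·(3) = 6
Z[1] = 1·(-2) + 4·(-1+4i) = -6+16i
Z[2] = 1·(-2) + 4·(3) = 10
Z[3] = 1·(-2) + 4·(-1-4i) = -6-16i

DFT(1x + 4y) = 1·X + 4·Y = [6, -6+16i, 10, -6-16i]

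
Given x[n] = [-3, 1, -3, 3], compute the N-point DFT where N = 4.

X[k] = Σ(n=0 to 3) x[n] · ω_4^(nk)
where ω_4 = e^(-2πi/4)

Computing each X[k]:
X[0] = -2
X[1] = 2i
X[2] = -10
X[3] = -2i

X = [-2, 2i, -10, -2i]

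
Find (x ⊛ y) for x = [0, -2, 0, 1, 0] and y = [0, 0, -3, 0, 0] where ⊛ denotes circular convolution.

(x ⊛ y)[n] = Σ(m=0 to 4) x[m] · y[(n-m) mod 5]

Computing each output sample:
(x ⊛ y)[0] = -3
(x ⊛ y)[1] = 0
(x ⊛ y)[2] = 0
(x ⊛ y)[3] = 6
(x ⊛ y)[4] = 0

x ⊛ y = [-3, 0, 0, 6, 0]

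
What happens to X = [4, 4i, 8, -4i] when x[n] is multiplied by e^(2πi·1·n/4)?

Modulation property: DFT(ω_4^(-1n)·x[n]) = X[(k-1) mod 4], so circularly shift X by 1 positions.

X[k-1] = [-4i, 4, 4i, 8]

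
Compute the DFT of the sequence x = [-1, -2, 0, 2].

X[k] = Σ(n=0 to 3) x[n] · ω_4^(nk)
where ω_4 = e^(-2πi/4)

Computing each X[k]:
X[0] = -1
X[1] = -1+4i
X[2] = -1
X[3] = -1-4i

X = [-1, -1+4i, -1, -1-4i]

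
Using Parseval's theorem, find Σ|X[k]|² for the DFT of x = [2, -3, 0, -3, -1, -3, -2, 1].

Parseval: Σ|x[n]|² = (1/N)Σ|X[k]|², so Σ|X[k]|² = N·Σ|x[n]|² = 8·37.0000

Σ|X[k]|² = N·Σ|x[n]|² = 8·37.0000 = 296.0000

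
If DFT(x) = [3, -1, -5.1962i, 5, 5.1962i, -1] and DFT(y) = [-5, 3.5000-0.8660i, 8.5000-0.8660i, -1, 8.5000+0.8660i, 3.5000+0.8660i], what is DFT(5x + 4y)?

By linearity: DFT(5x + 4y) = 5·DFT(x) + 4·DFT(y)
= 5·[3, -1, -5.1962i, 5, 5.1962i, -1] + 4·[-5, 3.5000-0.8660i, 8.5000-0.8660i, -1, 8.5000+0.8660i, 3.5000+0.8660i]

Computing element-wise:
Z[0] = 5·(3) + 4·(-5) = -5
Z[1] = 5·(-1) + 4·(3.5000-0.8660i) = 9.0000-3.4640i
Z[2] = 5·(-5.1962i) + 4·(8.5000-0.8660i) = 34.0000-29.4450i
Z[3] = 5·(5) + 4·(-1) = 21
Z[4] = 5·(5.1962i) + 4·(8.5000+0.8660i) = 34.0000+29.4450i
Z[5] = 5·(-1) + 4·(3.5000+0.8660i) = 9.0000+3.4640i

DFT(5x + 4y) = 5·X + 4·Y = [-5, 9.0000-3.4640i, 34.0000-29.4450i, 21, 34.0000+29.4450i, 9.0000+3.4640i]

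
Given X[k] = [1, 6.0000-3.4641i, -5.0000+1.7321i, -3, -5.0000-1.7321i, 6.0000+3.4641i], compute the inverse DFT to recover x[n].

x[n] = (1/6) Σ(k=0 to 5) X[k] · e^(2πikn/6)

Computing each x[n]:
x[0] = 0
x[1] = 3
x[2] = 1
x[3] = -3
x[4] = -2
x[5] = 2

x = [0, 3, 1, -3, -2, 2]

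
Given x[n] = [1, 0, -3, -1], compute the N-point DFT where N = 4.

X[k] = Σ(n=0 to 3) x[n] · ω_4^(nk)
where ω_4 = e^(-2πi/4)

Computing each X[k]:
X[0] = -3
X[1] = 4-1i
X[2] = -1
X[3] = 4+1i

X = [-3, 4-1i, -1, 4+1i]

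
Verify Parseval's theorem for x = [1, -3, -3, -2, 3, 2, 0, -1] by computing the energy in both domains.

Time domain:
Σ|x[n]|² = |1|² + |-3|² + |-3|² + |-2|² + |3|² + |2|² + |0|² + |-1|² = 37.0000

Frequency domain:
(1/8)Σ|X[k]|² = (1/8)(|-3|² + |-4.8284+7.2426i|² + |7-2i|² + |0.8284+1.2426i|² + |5|² + |0.8284-1.2426i|² + |7+2i|² + |-4.8284-7.2426i|²) = (1/8)·296.0000 = 37.0000

Both sides agree, confirming Parseval's theorem.

Σ|x[n]|² = (1/N)Σ|X[k]|² = 37.0000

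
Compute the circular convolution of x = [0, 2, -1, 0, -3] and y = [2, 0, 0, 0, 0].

(x ⊛ y)[n] = Σ(m=0 to 4) x[m] · y[(n-m) mod 5]

Computing each output sample:
(x ⊛ y)[0] = 0
(x ⊛ y)[1] = 4
(x ⊛ y)[2] = -2
(x ⊛ y)[3] = 0
(x ⊛ y)[4] = -6

x ⊛ y = [0, 4, -2, 0, -6]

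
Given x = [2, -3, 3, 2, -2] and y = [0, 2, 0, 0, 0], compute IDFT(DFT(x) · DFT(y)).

(x ⊛ y)[n] = Σ(m=0 to 4) x[m] · y[(n-m) mod 5]

Computing each output sample:
(x ⊛ y)[0] = -4
(x ⊛ y)[1] = 4
(x ⊛ y)[2] = -6
(x ⊛ y)[3] = 6
(x ⊛ y)[4] = 4

x ⊛ y = [-4, 4, -6, 6, 4]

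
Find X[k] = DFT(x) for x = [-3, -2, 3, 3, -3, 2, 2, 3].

X[k] = Σ(n=0 to 7) x[n] · ω_8^(nk)
where ω_8 = e^(-2πi/8)

Computing each X[k]:
X[0] = 5
X[1] = -2.8284+1.8284i
X[2] = -11+6i
X[3] = 2.8284+3.8284i
X[4] = -7
X[5] = 2.8284-3.8284i
X[6] = -11-6i
X[7] = -2.8284-1.8284i

X = [5, -2.8284+1.8284i, -11+6i, 2.8284+3.8284i, -7, 2.8284-3.8284i, -11-6i, -2.8284-1.8284i]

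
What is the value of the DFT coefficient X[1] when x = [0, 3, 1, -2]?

X[1] = Σ(n=0 to 3) x[n] · ω_4^(1n) where ω_4 = e^(-2πi/4)
= (0)·ω_4^0 + (3)·ω_4^1 + (1)·ω_4^2 + (-2)·ω_4^3

X[1] = -1-5i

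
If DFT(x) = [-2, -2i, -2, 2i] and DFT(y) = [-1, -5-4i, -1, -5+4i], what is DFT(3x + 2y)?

By linearity: DFT(3x + 2y) = 3·DFT(x) + 2·DFT(y)
= 3·[-2, -2i, -2, 2i] + 2·[-1, -5-4i, -1, -5+4i]

Computing element-wise:
Z[0] = 3·(-2) + 2·(-1) = -8
Z[1] = 3·(-2i) + 2·(-5-4i) = -10-14i
Z[2] = 3·(-2) + 2·(-1) = -8
Z[3] = 3·(2i) + 2·(-5+4i) = -10+14i

DFT(3x + 2y) = 3·X + 2·Y = [-8, -10-14i, -8, -10+14i]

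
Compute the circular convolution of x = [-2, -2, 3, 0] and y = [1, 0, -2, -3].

(x ⊛ y)[n] = Σ(m=0 to 3) x[m] · y[(n-m) mod 4]

Computing each output sample:
(x ⊛ y)[0] = -2
(x ⊛ y)[1] = -11
(x ⊛ y)[2] = 7
(x ⊛ y)[3] = 10

x ⊛ y = [-2, -11, 7, 10]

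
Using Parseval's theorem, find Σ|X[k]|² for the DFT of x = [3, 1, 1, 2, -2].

Parseval: Σ|x[n]|² = (1/N)Σ|X[k]|², so Σ|X[k]|² = N·Σ|x[n]|² = 5·19.0000

Σ|X[k]|² = N·Σ|x[n]|² = 5·19.0000 = 95.0000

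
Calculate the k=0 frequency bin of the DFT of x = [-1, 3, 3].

X[0] = Σ(n=0 to 2) x[n] · ω_3^0 = Σ x[n]
= (-1) + (3) + (3)

X[0] = 5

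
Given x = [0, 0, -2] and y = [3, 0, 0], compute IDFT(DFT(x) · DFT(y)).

(x ⊛ y)[n] = Σ(m=0 to 2) x[m] · y[(n-m) mod 3]

Computing each output sample:
(x ⊛ y)[0] = 0
(x ⊛ y)[1] = 0
(x ⊛ y)[2] = -6

x ⊛ y = [0, 0, -6]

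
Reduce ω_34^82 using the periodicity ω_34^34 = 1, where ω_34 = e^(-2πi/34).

Since ω_34^34 = 1, powers reduce modulo 34.
82 mod 34 = 14
So ω_34^82 = ω_34^14 = e^(-2πi·14/34)

ω_34^82 = ω_34^14 = -0.8502-0.5264i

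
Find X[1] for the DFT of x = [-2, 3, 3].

X[1] = Σ(n=0 to 2) x[n] · ω_3^(1n) where ω_3 = e^(-2πi/3)
= (-2)·ω_3^0 + (3)·ω_3^1 + (3)·ω_3^2

X[1] = -5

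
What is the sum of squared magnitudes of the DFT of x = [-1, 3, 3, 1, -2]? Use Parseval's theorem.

Parseval: Σ|x[n]|² = (1/N)Σ|X[k]|², so Σ|X[k]|² = N·Σ|x[n]|² = 5·24.0000

Σ|X[k]|² = N·Σ|x[n]|² = 5·24.0000 = 120.0000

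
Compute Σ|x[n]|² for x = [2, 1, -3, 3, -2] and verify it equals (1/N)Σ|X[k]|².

Time domain:
Σ|x[n]|² = |2|² + |1|² + |-3|² + |3|² + |-2|² = 27.0000

Frequency domain:
(1/5)Σ|X[k]|² = (1/5)(|1|² + |1.6910+0.6735i|² + |2.8090-7.4697i|² + |2.8090+7.4697i|² + |1.6910-0.6735i|²) = (1/5)·135.0000 = 27.0000

Both sides agree, confirming Parseval's theorem.

Σ|x[n]|² = (1/N)Σ|X[k]|² = 27.0000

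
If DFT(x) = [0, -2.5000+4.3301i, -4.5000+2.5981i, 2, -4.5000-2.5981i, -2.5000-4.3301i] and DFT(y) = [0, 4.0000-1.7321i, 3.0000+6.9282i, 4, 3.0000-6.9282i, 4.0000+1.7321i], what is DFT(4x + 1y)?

By linearity: DFT(4x + 1y) = 4·DFT(x) + 1·DFT(y)
= 4·[0, -2.5000+4.3301i, -4.5000+2.5981i, 2, -4.5000-2.5981i, -2.5000-4.3301i] + 1·[0, 4.0000-1.7321i, 3.0000+6.9282i, 4, 3.0000-6.9282i, 4.0000+1.7321i]

Computing element-wise:
Z[0] = 4·(0) + 1·(0) = 0
Z[1] = 4·(-2.5000+4.3301i) + 1·(4.0000-1.7321i) = -6.0000+15.5883i
Z[2] = 4·(-4.5000+2.5981i) + 1·(3.0000+6.9282i) = -15.0000+17.3206i
Z[3] = 4·(2) + 1·(4) = 12
Z[4] = 4·(-4.5000-2.5981i) + 1·(3.0000-6.9282i) = -15.0000-17.3206i
Z[5] = 4·(-2.5000-4.3301i) + 1·(4.0000+1.7321i) = -6.0000-15.5883i

DFT(4x + 1y) = 4·X + 1·Y = [0, -6.0000+15.5883i, -15.0000+17.3206i, 12, -15.0000-17.3206i, -6.0000-15.5883i]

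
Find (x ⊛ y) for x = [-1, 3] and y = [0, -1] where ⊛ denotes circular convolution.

(x ⊛ y)[n] = Σ(m=0 to 1) x[m] · y[(n-m) mod 2]

Computing each output sample:
(x ⊛ y)[0] = -3
(x ⊛ y)[1] = 1

x ⊛ y = [-3, 1]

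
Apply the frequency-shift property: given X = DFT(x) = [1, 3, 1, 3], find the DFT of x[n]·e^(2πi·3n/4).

Modulation property: DFT(ω_4^(-3n)·x[n]) = X[(k-3) mod 4], so circularly shift X by 3 positions.

X[k-3] = [3, 1, 3, 1]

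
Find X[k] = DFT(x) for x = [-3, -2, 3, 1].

X[k] = Σ(n=0 to 3) x[n] · ω_4^(nk)
where ω_4 = e^(-2πi/4)

Computing each X[k]:
X[0] = -1
X[1] = -6+3i
X[2] = 1
X[3] = -6-3i

X = [-1, -6+3i, 1, -6-3i]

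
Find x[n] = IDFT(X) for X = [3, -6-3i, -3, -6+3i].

x[n] = (1/4) Σ(k=0 to 3) X[k] · e^(2πikn/4)

Computing each x[n]:
x[0] = -3
x[1] = 3
x[2] = 3
x[3] = 0

x = [-3, 3, 3, 0]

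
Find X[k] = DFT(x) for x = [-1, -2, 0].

X[k] = Σ(n=0 to 2) x[n] · ω_3^(nk)
where ω_3 = e^(-2πi/3)

Computing each X[k]:
X[0] = -3
X[1] = 1.7321i
X[2] = -1.7321i

X = [-3, 1.7321i, -1.7321i]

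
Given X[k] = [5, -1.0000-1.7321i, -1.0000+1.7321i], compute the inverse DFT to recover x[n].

x[n] = (1/3) Σ(k=0 to 2) X[k] · e^(2πikn/3)

Computing each x[n]:
x[0] = 1
x[1] = 3
x[2] = 1

x = [1, 3, 1]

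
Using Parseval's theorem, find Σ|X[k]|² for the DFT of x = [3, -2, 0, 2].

Parseval: Σ|x[n]|² = (1/N)Σ|X[k]|², so Σ|X[k]|² = N·Σ|x[n]|² = 4·17.0000

Σ|X[k]|² = N·Σ|x[n]|² = 4·17.0000 = 68.0000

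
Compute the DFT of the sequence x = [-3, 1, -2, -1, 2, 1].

X[k] = Σ(n=0 to 5) x[n] · ω_6^(nk)
where ω_6 = e^(-2πi/6)

Computing each X[k]:
X[0] = -2
X[1] = -1.0000+3.4641i
X[2] = -5.0000-3.4641i
X[3] = -4
X[4] = -5.0000+3.4641i
X[5] = -1.0000-3.4641i

X = [-2, -1.0000+3.4641i, -5.0000-3.4641i, -4, -5.0000+3.4641i, -1.0000-3.4641i]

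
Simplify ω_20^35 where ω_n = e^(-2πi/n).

Since ω_20^20 = 1, powers reduce modulo 20.
35 mod 20 = 15
So ω_20^35 = ω_20^15 = e^(-2πi·15/20)

ω_20^35 = ω_20^15 = 1i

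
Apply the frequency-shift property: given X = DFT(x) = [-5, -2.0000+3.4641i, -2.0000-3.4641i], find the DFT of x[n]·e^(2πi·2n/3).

Modulation property: DFT(ω_3^(-2n)·x[n]) = X[(k-2) mod 3], so circularly shift X by 2 positions.

X[k-2] = [-2.0000+3.4641i, -2.0000-3.4641i, -5]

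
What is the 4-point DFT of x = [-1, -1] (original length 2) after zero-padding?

Original 2-point DFT: [-2, 0]
Zero-padded 4-point DFT provides frequency interpolation.

DFT_4([x, 0, ...]) = [-2, -1+1i, 0, -1-1i]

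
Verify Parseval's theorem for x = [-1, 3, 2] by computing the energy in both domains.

Time domain:
Σ|x[n]|² = |-1|² + |3|² + |2|² = 14.0000

Frequency domain:
(1/3)Σ|X[k]|² = (1/3)(|4|² + |-3.5000-0.8660i|² + |-3.5000+0.8660i|²) = (1/3)·42.0000 = 14.0000

Both sides agree, confirming Parseval's theorem.

Σ|x[n]|² = (1/N)Σ|X[k]|² = 14.0000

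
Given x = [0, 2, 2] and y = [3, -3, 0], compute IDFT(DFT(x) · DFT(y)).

(x ⊛ y)[n] = Σ(m=0 to 2) x[m] · y[(n-m) mod 3]

Computing each output sample:
(x ⊛ y)[0] = -6
(x ⊛ y)[1] = 6
(x ⊛ y)[2] = 0

x ⊛ y = [-6, 6, 0]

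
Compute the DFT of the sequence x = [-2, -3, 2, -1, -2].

X[k] = Σ(n=0 to 4) x[n] · ω_5^(nk)
where ω_5 = e^(-2πi/5)

Computing each X[k]:
X[0] = -6
X[1] = -4.3541-0.8123i
X[2] = 2.3541+3.4410i
X[3] = 2.3541-3.4410i
X[4] = -4.3541+0.8123i

X = [-6, -4.3541-0.8123i, 2.3541+3.4410i, 2.3541-3.4410i, -4.3541+0.8123i]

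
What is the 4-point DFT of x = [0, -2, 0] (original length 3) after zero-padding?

Original 3-point DFT: [-2, 1.0000+1.7321i, 1.0000-1.7321i]
Zero-padded 4-point DFT provides frequency interpolation.

DFT_4([x, 0, ...]) = [-2, 2i, 2, -2i]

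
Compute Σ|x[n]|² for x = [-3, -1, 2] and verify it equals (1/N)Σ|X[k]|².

Time domain:
Σ|x[n]|² = |-3|² + |-1|² + |2|² = 14.0000

Frequency domain:
(1/3)Σ|X[k]|² = (1/3)(|-2|² + |-3.5000+2.5981i|² + |-3.5000-2.5981i|²) = (1/3)·42.0000 = 14.0000

Both sides agree, confirming Parseval's theorem.

Σ|x[n]|² = (1/N)Σ|X[k]|² = 14.0000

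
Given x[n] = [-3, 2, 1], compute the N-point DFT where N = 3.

X[k] = Σ(n=0 to 2) x[n] · ω_3^(nk)
where ω_3 = e^(-2πi/3)

Computing each X[k]:
X[0] = 0
X[1] = -4.5000-0.8660i
X[2] = -4.5000+0.8660i

X = [0, -4.5000-0.8660i, -4.5000+0.8660i]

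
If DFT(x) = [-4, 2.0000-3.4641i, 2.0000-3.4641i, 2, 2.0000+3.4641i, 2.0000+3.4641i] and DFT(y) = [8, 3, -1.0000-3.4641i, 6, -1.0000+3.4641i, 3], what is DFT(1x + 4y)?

By linearity: DFT(1x + 4y) = 1·DFT(x) + 4·DFT(y)
= 1·[-4, 2.0000-3.4641i, 2.0000-3.4641i, 2, 2.0000+3.4641i, 2.0000+3.4641i] + 4·[8, 3, -1.0000-3.4641i, 6, -1.0000+3.4641i, 3]

Computing element-wise:
Z[0] = 1·(-4) + 4·(8) = 28
Z[1] = 1·(2.0000-3.4641i) + 4·(3) = 14.0000-3.4641i
Z[2] = 1·(2.0000-3.4641i) + 4·(-1.0000-3.4641i) = -2.0000-17.3205i
Z[3] = 1·(2) + 4·(6) = 26
Z[4] = 1·(2.0000+3.4641i) + 4·(-1.0000+3.4641i) = -2.0000+17.3205i
Z[5] = 1·(2.0000+3.4641i) + 4·(3) = 14.0000+3.4641i

DFT(1x + 4y) = 1·X + 4·Y = [28, 14.0000-3.4641i, -2.0000-17.3205i, 26, -2.0000+17.3205i, 14.0000+3.4641i]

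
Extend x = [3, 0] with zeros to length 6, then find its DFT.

Original 2-point DFT: [3, 3]
Zero-padded 6-point DFT provides frequency interpolation.

DFT_6([x, 0, ...]) = [3, 3, 3, 3, 3, 3]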